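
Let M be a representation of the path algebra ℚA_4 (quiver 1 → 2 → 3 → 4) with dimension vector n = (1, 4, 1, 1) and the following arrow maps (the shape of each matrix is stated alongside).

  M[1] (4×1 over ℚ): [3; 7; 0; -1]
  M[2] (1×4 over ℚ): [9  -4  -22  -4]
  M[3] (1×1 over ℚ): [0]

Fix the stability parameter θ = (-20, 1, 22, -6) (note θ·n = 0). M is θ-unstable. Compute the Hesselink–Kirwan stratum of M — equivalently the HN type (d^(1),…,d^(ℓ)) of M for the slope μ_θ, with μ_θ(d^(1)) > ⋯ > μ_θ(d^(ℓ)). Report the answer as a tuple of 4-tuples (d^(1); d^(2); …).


Via rank(M_{q-1}∘⋯∘M_p): M ≅ I[1,3], I[2,2]^3, I[4,4].
μ_θ-semistable layers: μ^(1)=22; μ^(2)=1; μ^(3)=-6; μ^(4)=-20

((0, 0, 1, 0); (0, 4, 0, 0); (0, 0, 0, 1); (1, 0, 0, 0))


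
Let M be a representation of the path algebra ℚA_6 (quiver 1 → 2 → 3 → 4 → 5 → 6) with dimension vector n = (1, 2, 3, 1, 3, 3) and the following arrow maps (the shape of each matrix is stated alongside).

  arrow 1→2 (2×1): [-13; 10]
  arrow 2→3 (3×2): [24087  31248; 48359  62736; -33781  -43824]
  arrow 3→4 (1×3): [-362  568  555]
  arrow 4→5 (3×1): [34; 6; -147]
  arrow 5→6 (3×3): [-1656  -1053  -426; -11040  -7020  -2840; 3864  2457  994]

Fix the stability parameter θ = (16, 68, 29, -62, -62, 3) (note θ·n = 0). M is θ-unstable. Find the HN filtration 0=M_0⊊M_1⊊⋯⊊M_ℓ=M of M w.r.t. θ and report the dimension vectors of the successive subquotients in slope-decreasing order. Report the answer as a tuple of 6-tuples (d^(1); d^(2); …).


Barcode: M ≅ I[1,5], I[2,2], I[3,3]^2, I[5,5], I[5,6], I[6,6]^2. HN layers by μ_θ (5 steps, strictly decreasing):
  μ^(1)=68; μ^(2)=29; μ^(3)=3; μ^(4)=-11/5; μ^(5)=-62

((0, 1, 0, 0, 0, 0); (0, 0, 2, 0, 0, 0); (0, 0, 0, 0, 0, 3); (1, 1, 1, 1, 1, 0); (0, 0, 0, 0, 2, 0))


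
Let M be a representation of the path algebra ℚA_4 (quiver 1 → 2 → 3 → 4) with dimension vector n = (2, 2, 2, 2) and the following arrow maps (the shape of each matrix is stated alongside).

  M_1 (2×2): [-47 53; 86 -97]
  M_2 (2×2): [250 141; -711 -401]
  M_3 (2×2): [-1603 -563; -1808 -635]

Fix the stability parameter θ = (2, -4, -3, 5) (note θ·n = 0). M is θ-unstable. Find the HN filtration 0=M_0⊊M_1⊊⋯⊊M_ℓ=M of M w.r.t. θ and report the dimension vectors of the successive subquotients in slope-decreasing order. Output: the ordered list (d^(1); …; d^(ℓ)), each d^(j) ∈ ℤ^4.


Interval decomposition of M: I[1,4]^2.
HN type (ℓ=2): μ^(1)=5; μ^(2)=-5/3

((0, 0, 0, 2); (2, 2, 2, 0))


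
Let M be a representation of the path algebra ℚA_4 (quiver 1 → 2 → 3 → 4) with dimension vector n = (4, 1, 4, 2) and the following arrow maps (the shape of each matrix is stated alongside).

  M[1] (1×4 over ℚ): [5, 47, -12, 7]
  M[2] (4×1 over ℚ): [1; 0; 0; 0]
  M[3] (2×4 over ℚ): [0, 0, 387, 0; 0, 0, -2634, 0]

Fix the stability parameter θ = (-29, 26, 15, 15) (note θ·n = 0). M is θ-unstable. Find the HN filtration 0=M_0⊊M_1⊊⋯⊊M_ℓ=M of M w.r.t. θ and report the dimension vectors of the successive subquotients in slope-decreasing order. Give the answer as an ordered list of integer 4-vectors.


Via rank(M_{q-1}∘⋯∘M_p): M ≅ I[1,1]^3, I[1,3], I[3,3]^2, I[3,4], I[4,4].
μ_θ-semistable layers: μ^(1)=41/2; μ^(2)=15; μ^(3)=-29

((0, 1, 1, 0); (0, 0, 3, 2); (4, 0, 0, 0))


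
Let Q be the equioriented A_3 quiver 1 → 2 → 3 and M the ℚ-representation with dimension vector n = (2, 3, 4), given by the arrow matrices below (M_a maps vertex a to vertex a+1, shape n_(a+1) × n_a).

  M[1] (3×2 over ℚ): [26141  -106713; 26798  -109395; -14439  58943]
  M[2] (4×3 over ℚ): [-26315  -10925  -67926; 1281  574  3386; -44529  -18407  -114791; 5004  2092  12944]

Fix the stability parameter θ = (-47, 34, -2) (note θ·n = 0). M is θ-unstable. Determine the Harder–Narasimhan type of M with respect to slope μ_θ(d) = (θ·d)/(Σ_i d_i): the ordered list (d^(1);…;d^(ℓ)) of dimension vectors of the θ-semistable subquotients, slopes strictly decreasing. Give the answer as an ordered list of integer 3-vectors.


Interval decomposition of M: I[1,3]^2, I[2,3], I[3,3].
HN type (ℓ=3): μ^(1)=16; μ^(2)=-2; μ^(3)=-47

((0, 3, 3); (0, 0, 1); (2, 0, 0))


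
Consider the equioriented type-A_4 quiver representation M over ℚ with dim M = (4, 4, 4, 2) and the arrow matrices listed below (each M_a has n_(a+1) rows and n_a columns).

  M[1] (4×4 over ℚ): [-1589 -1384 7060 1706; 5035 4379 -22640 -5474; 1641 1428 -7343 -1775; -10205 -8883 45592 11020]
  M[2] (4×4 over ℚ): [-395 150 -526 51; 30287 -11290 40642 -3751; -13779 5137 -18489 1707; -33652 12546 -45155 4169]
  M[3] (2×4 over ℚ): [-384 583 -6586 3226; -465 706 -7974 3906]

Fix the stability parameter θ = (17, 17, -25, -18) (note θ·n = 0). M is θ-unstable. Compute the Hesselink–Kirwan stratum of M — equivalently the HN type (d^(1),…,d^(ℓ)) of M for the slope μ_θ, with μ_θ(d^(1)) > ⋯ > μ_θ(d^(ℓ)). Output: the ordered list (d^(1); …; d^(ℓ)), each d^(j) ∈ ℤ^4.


Interval decomposition of M: I[1,2], I[1,3]^2, I[1,4], I[3,4].
HN type (ℓ=5): μ^(1)=17; μ^(2)=3; μ^(3)=-9/4; μ^(4)=-18; μ^(5)=-25

((1, 1, 0, 0); (2, 2, 2, 0); (1, 1, 1, 1); (0, 0, 0, 1); (0, 0, 1, 0))


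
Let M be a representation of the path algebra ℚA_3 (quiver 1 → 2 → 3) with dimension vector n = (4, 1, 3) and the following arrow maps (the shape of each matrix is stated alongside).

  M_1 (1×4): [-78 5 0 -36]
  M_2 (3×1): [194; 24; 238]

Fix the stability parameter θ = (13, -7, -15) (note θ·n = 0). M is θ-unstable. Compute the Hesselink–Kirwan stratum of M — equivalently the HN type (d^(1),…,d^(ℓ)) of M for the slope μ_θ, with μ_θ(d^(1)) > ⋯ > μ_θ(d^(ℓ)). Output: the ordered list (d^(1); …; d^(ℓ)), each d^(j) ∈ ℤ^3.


Barcode: M ≅ I[1,1]^3, I[1,3], I[3,3]^2. HN layers by μ_θ (3 steps, strictly decreasing):
  μ^(1)=13; μ^(2)=-3; μ^(3)=-15

((3, 0, 0); (1, 1, 1); (0, 0, 2))


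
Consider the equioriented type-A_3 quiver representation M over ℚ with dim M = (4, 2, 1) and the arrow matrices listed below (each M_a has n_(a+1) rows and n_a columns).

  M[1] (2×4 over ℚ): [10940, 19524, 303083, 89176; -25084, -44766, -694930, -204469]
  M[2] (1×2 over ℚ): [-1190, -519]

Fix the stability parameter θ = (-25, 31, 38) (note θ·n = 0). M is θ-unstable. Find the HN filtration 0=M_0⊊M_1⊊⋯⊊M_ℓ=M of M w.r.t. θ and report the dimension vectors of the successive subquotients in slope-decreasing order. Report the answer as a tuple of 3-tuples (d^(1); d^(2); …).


Barcode: M ≅ I[1,1]^2, I[1,2], I[1,3]. HN layers by μ_θ (3 steps, strictly decreasing):
  μ^(1)=38; μ^(2)=31; μ^(3)=-25

((0, 0, 1); (0, 2, 0); (4, 0, 0))


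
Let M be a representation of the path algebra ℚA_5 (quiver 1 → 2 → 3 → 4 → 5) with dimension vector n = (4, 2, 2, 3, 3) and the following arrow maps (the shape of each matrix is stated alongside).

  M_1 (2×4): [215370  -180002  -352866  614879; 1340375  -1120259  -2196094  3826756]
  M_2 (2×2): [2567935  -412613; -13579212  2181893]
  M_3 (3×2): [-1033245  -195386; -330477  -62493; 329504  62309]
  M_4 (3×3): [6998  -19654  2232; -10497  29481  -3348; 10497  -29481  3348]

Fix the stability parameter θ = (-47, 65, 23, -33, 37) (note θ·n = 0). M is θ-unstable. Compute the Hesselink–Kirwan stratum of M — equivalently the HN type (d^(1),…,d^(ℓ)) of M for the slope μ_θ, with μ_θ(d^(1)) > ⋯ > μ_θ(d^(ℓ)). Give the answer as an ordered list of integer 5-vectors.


Via rank(M_{q-1}∘⋯∘M_p): M ≅ I[1,1]^2, I[1,4], I[1,5], I[4,4], I[5,5]^2.
μ_θ-semistable layers: μ^(1)=37; μ^(2)=55/3; μ^(3)=-33; μ^(4)=-47

((0, 0, 0, 0, 3); (0, 2, 2, 2, 0); (0, 0, 0, 1, 0); (4, 0, 0, 0, 0))


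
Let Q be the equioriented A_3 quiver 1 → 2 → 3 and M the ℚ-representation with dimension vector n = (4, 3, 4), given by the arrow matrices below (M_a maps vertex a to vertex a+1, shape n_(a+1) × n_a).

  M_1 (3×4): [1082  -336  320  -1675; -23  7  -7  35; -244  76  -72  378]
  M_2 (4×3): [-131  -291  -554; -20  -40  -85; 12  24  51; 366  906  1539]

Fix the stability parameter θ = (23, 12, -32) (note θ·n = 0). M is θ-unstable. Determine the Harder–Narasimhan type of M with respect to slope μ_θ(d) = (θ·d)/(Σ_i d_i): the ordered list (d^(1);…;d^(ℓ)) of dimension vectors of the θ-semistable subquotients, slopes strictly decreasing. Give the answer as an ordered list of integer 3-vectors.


Barcode: M ≅ I[1,1], I[1,2], I[1,3]^2, I[3,3]^2. HN layers by μ_θ (4 steps, strictly decreasing):
  μ^(1)=23; μ^(2)=35/2; μ^(3)=1; μ^(4)=-32

((1, 0, 0); (1, 1, 0); (2, 2, 2); (0, 0, 2))


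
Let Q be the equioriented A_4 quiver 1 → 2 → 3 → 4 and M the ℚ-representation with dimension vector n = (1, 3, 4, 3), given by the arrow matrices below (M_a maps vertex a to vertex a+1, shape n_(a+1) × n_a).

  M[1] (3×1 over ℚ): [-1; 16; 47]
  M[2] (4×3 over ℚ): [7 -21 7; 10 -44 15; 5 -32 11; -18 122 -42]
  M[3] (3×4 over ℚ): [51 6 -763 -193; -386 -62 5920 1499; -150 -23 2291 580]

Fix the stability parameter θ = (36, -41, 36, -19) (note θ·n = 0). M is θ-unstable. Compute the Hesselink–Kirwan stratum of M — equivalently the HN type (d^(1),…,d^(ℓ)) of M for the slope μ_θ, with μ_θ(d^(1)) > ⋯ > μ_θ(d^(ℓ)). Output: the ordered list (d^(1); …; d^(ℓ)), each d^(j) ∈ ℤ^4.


Via rank(M_{q-1}∘⋯∘M_p): M ≅ I[1,4], I[2,4]^2, I[3,3].
μ_θ-semistable layers: μ^(1)=36; μ^(2)=17/2; μ^(3)=-5/2; μ^(4)=-41

((0, 0, 1, 0); (0, 0, 3, 3); (1, 1, 0, 0); (0, 2, 0, 0))


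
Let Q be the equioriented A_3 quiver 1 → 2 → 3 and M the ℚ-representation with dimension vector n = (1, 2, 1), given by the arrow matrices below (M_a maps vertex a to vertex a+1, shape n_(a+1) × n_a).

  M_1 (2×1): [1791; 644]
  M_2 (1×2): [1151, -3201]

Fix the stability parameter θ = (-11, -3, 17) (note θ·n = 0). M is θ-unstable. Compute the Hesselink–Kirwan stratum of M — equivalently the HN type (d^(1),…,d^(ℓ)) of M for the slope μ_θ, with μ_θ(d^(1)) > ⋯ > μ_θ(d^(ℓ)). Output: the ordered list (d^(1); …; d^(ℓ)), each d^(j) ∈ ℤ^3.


Interval decomposition of M: I[1,3], I[2,2].
HN type (ℓ=3): μ^(1)=17; μ^(2)=-3; μ^(3)=-11

((0, 0, 1); (0, 2, 0); (1, 0, 0))


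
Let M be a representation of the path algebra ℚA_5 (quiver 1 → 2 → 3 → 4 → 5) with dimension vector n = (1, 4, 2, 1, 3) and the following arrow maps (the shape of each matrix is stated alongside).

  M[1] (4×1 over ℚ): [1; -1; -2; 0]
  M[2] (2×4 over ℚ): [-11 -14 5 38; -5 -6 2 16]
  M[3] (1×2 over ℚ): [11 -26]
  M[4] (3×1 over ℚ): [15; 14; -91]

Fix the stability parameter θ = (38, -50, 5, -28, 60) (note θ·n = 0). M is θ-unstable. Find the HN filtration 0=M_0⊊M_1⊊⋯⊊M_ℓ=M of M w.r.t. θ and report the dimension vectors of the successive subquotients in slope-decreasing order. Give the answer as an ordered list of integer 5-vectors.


Barcode: M ≅ I[1,5], I[2,2]^2, I[2,3], I[5,5]^2. HN layers by μ_θ (4 steps, strictly decreasing):
  μ^(1)=60; μ^(2)=5; μ^(3)=-35/4; μ^(4)=-50

((0, 0, 0, 0, 3); (0, 0, 1, 0, 0); (1, 1, 1, 1, 0); (0, 3, 0, 0, 0))


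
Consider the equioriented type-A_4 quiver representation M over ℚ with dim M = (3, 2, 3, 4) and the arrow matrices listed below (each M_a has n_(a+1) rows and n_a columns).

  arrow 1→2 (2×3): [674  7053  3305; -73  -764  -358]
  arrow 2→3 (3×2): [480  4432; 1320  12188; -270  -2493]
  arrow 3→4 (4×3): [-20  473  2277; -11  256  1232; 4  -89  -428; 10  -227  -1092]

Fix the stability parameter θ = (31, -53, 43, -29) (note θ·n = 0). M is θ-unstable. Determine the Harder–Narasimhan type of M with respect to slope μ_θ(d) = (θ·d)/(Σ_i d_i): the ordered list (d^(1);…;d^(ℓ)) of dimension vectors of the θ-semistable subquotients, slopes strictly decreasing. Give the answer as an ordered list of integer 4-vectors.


Barcode: M ≅ I[1,1], I[1,2], I[1,4], I[3,4]^2, I[4,4]. HN layers by μ_θ (4 steps, strictly decreasing):
  μ^(1)=31; μ^(2)=7; μ^(3)=-11; μ^(4)=-29

((1, 0, 0, 0); (0, 0, 3, 3); (2, 2, 0, 0); (0, 0, 0, 1))


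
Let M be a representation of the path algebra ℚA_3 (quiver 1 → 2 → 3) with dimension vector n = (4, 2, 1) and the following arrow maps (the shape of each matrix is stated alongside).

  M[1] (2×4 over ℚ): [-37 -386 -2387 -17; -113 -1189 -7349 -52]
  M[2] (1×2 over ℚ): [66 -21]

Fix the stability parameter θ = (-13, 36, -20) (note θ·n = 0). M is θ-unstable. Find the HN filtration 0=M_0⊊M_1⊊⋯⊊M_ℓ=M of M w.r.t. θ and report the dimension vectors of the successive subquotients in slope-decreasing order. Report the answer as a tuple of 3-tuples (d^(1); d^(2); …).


Barcode: M ≅ I[1,1]^2, I[1,2], I[1,3]. HN layers by μ_θ (3 steps, strictly decreasing):
  μ^(1)=36; μ^(2)=8; μ^(3)=-13

((0, 1, 0); (0, 1, 1); (4, 0, 0))


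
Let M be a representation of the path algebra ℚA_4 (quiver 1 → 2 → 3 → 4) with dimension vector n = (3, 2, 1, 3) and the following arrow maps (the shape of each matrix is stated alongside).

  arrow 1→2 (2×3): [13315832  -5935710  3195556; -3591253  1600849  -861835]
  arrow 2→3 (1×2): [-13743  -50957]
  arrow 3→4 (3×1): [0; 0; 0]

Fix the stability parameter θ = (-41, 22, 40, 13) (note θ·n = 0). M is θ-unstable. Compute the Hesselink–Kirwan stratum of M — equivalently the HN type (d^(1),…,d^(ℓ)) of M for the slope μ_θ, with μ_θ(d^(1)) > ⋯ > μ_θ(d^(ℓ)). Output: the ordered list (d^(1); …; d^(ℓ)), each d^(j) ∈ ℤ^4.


Interval decomposition of M: I[1,1], I[1,2], I[1,3], I[4,4]^3.
HN type (ℓ=4): μ^(1)=40; μ^(2)=22; μ^(3)=13; μ^(4)=-41

((0, 0, 1, 0); (0, 2, 0, 0); (0, 0, 0, 3); (3, 0, 0, 0))


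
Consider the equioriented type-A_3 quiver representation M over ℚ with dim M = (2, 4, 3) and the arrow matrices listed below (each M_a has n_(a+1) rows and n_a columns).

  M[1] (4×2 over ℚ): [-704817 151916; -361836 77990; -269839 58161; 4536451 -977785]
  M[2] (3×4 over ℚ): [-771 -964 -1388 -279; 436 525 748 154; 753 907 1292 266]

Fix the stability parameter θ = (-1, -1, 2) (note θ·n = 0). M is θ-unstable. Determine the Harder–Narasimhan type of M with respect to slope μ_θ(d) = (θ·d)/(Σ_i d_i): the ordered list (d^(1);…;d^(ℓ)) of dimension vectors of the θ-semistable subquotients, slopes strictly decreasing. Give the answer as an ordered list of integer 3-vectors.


Via rank(M_{q-1}∘⋯∘M_p): M ≅ I[1,3]^2, I[2,2], I[2,3].
μ_θ-semistable layers: μ^(1)=2; μ^(2)=-1

((0, 0, 3); (2, 4, 0))


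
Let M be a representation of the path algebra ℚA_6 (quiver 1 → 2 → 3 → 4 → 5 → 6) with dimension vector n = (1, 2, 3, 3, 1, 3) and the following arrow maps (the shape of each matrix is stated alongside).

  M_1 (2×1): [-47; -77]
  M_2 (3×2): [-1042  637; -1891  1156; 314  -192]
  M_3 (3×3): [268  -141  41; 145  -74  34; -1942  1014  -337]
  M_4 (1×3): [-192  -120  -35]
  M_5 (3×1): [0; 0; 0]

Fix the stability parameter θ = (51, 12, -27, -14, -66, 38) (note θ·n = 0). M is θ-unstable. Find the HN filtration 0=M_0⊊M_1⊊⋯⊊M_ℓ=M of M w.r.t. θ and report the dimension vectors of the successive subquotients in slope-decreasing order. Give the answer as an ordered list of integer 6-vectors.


Via rank(M_{q-1}∘⋯∘M_p): M ≅ I[1,5], I[2,4], I[3,4], I[6,6]^3.
μ_θ-semistable layers: μ^(1)=38; μ^(2)=-44/5; μ^(3)=-29/3; μ^(4)=-14; μ^(5)=-27

((0, 0, 0, 0, 0, 3); (1, 1, 1, 1, 1, 0); (0, 1, 1, 1, 0, 0); (0, 0, 0, 1, 0, 0); (0, 0, 1, 0, 0, 0))


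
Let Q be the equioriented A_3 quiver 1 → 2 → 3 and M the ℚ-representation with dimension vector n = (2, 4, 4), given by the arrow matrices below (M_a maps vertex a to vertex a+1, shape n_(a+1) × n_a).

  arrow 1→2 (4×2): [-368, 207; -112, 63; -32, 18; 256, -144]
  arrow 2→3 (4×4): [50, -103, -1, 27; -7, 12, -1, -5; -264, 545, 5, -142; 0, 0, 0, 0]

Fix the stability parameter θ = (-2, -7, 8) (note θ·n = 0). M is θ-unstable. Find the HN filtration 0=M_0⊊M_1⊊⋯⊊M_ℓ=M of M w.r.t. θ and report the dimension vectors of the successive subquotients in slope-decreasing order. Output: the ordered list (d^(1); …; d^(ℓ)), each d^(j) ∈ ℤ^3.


Via rank(M_{q-1}∘⋯∘M_p): M ≅ I[1,1], I[1,3], I[2,2], I[2,3]^2, I[3,3].
μ_θ-semistable layers: μ^(1)=8; μ^(2)=-2; μ^(3)=-9/2; μ^(4)=-7

((0, 0, 4); (1, 0, 0); (1, 1, 0); (0, 3, 0))


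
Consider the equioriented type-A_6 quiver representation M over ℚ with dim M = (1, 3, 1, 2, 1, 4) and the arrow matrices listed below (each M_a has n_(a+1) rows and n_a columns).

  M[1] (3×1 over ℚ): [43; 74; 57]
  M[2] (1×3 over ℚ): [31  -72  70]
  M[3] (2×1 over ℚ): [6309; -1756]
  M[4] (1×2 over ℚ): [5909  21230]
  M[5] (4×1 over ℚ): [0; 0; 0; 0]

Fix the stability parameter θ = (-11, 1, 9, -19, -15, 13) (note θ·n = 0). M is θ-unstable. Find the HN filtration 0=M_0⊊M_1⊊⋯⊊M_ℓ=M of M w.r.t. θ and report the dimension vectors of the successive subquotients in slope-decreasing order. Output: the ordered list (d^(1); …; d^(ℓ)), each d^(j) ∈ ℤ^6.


Barcode: M ≅ I[1,5], I[2,2]^2, I[4,4], I[6,6]^4. HN layers by μ_θ (5 steps, strictly decreasing):
  μ^(1)=13; μ^(2)=1; μ^(3)=-6; μ^(4)=-11; μ^(5)=-19

((0, 0, 0, 0, 0, 4); (0, 2, 0, 0, 0, 0); (0, 1, 1, 1, 1, 0); (1, 0, 0, 0, 0, 0); (0, 0, 0, 1, 0, 0))


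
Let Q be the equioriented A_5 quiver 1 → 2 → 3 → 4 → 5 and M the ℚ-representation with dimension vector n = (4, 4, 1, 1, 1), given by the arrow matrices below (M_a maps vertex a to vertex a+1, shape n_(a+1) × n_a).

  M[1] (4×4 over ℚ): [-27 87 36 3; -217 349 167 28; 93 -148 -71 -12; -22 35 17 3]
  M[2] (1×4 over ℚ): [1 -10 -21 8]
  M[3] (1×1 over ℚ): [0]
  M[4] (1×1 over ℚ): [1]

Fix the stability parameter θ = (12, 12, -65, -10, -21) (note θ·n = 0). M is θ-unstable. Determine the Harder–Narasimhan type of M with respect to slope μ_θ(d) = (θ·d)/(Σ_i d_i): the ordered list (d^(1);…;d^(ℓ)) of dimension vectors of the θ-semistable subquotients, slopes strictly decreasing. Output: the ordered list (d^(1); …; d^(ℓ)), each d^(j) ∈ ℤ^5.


Interval decomposition of M: I[1,1], I[1,2]^2, I[1,3], I[2,2], I[4,5].
HN type (ℓ=3): μ^(1)=12; μ^(2)=-41/3; μ^(3)=-31/2

((3, 3, 0, 0, 0); (1, 1, 1, 0, 0); (0, 0, 0, 1, 1))


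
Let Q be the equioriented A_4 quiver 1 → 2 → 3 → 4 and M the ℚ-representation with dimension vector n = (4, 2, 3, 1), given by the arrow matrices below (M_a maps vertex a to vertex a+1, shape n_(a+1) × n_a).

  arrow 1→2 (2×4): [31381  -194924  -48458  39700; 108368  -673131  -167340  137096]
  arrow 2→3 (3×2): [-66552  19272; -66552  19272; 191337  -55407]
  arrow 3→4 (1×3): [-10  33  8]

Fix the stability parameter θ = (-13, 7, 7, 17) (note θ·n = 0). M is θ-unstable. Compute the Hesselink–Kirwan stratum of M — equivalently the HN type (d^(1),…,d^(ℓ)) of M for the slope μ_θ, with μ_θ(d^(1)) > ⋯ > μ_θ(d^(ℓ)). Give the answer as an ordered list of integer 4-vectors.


Interval decomposition of M: I[1,1]^2, I[1,2], I[1,3], I[3,3], I[3,4].
HN type (ℓ=3): μ^(1)=17; μ^(2)=7; μ^(3)=-13

((0, 0, 0, 1); (0, 2, 3, 0); (4, 0, 0, 0))


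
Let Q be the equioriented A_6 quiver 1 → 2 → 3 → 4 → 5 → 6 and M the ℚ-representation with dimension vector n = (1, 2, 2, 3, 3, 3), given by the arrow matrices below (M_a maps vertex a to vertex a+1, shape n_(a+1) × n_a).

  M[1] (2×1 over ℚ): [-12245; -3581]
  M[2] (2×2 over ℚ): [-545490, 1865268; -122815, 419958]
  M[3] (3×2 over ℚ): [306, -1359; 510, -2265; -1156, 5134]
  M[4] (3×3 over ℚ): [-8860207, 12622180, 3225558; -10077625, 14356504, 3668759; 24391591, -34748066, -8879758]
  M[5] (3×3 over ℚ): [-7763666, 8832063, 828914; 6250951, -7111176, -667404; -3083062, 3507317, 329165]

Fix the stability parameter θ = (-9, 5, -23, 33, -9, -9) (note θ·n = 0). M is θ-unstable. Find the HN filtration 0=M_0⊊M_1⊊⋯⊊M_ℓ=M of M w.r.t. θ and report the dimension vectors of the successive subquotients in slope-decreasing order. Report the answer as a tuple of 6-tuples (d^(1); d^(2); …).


Via rank(M_{q-1}∘⋯∘M_p): M ≅ I[1,6], I[2,2], I[3,3], I[4,6]^2.
μ_θ-semistable layers: μ^(1)=5; μ^(2)=-9; μ^(3)=-23

((0, 1, 0, 3, 3, 3); (1, 1, 1, 0, 0, 0); (0, 0, 1, 0, 0, 0))


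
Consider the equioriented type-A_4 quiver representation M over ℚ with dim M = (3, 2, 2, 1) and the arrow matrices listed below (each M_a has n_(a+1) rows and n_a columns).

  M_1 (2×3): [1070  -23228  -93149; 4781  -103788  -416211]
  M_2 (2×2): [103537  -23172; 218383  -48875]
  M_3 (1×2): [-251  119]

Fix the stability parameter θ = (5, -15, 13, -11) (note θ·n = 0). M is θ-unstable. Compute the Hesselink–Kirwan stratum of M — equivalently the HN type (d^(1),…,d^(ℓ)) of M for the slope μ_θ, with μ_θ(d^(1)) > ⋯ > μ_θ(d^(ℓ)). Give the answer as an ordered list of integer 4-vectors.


Interval decomposition of M: I[1,1], I[1,3], I[1,4].
HN type (ℓ=4): μ^(1)=13; μ^(2)=5; μ^(3)=1; μ^(4)=-5

((0, 0, 1, 0); (1, 0, 0, 0); (0, 0, 1, 1); (2, 2, 0, 0))


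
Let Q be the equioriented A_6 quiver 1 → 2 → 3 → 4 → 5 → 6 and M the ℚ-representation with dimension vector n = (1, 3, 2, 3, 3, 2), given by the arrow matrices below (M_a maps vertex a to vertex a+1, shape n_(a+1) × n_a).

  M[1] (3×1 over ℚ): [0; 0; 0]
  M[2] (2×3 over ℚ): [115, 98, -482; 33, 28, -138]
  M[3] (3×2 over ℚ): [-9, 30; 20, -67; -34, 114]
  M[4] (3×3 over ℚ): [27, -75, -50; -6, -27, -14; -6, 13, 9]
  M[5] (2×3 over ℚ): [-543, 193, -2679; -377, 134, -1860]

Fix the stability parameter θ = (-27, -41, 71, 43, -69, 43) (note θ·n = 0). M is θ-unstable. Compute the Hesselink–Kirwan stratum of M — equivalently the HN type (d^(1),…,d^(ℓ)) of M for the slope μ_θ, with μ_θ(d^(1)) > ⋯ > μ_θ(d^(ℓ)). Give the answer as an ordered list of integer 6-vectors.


Barcode: M ≅ I[1,1], I[2,2], I[2,5], I[2,6], I[4,6]. HN layers by μ_θ (5 steps, strictly decreasing):
  μ^(1)=43; μ^(2)=15; μ^(3)=-13; μ^(4)=-27; μ^(5)=-41

((0, 0, 0, 0, 0, 2); (0, 0, 2, 2, 2, 0); (0, 0, 0, 1, 1, 0); (1, 0, 0, 0, 0, 0); (0, 3, 0, 0, 0, 0))


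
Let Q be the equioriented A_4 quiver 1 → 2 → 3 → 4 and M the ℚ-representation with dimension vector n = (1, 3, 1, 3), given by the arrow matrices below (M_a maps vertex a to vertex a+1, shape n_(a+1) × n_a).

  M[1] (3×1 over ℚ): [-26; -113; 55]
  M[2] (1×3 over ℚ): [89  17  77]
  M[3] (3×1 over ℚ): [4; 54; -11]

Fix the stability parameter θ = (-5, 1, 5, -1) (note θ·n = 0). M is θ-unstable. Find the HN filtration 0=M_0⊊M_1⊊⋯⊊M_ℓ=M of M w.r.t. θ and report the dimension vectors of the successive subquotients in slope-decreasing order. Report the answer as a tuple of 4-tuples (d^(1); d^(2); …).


Via rank(M_{q-1}∘⋯∘M_p): M ≅ I[1,2], I[2,2], I[2,4], I[4,4]^2.
μ_θ-semistable layers: μ^(1)=2; μ^(2)=1; μ^(3)=-1; μ^(4)=-5

((0, 0, 1, 1); (0, 3, 0, 0); (0, 0, 0, 2); (1, 0, 0, 0))


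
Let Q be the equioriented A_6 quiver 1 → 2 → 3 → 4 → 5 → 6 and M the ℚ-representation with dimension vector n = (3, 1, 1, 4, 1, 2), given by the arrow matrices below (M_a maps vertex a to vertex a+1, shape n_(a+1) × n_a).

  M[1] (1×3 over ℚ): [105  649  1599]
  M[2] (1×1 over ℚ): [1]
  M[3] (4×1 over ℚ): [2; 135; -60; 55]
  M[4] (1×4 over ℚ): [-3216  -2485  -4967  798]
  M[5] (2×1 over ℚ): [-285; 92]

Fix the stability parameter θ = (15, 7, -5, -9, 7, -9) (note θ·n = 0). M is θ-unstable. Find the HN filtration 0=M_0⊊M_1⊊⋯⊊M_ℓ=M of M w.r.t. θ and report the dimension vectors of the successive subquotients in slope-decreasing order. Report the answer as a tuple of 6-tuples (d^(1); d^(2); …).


Via rank(M_{q-1}∘⋯∘M_p): M ≅ I[1,1]^2, I[1,6], I[4,4]^3, I[6,6].
μ_θ-semistable layers: μ^(1)=15; μ^(2)=1; μ^(3)=-9

((2, 0, 0, 0, 0, 0); (1, 1, 1, 1, 1, 1); (0, 0, 0, 3, 0, 1))


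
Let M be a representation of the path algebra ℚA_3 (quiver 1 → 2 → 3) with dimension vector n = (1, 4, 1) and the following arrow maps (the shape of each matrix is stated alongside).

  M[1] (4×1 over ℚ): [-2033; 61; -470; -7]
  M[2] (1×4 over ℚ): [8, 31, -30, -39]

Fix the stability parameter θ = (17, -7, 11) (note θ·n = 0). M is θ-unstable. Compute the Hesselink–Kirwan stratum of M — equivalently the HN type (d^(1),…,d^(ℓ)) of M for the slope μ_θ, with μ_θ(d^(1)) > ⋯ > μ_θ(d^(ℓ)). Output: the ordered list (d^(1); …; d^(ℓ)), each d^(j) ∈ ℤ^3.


Barcode: M ≅ I[1,2], I[2,2]^2, I[2,3]. HN layers by μ_θ (3 steps, strictly decreasing):
  μ^(1)=11; μ^(2)=5; μ^(3)=-7

((0, 0, 1); (1, 1, 0); (0, 3, 0))


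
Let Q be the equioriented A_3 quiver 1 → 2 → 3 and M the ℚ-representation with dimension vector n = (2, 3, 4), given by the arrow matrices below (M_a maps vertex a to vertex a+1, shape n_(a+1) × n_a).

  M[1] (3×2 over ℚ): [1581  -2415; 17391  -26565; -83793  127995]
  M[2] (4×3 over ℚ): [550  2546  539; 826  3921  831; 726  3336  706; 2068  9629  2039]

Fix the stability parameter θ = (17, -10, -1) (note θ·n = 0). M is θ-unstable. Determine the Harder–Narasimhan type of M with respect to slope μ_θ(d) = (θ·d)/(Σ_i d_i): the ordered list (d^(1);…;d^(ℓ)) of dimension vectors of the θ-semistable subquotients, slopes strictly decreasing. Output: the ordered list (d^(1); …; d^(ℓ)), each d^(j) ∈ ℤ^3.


Via rank(M_{q-1}∘⋯∘M_p): M ≅ I[1,1], I[1,3], I[2,3]^2, I[3,3].
μ_θ-semistable layers: μ^(1)=17; μ^(2)=2; μ^(3)=-1; μ^(4)=-10

((1, 0, 0); (1, 1, 1); (0, 0, 3); (0, 2, 0))


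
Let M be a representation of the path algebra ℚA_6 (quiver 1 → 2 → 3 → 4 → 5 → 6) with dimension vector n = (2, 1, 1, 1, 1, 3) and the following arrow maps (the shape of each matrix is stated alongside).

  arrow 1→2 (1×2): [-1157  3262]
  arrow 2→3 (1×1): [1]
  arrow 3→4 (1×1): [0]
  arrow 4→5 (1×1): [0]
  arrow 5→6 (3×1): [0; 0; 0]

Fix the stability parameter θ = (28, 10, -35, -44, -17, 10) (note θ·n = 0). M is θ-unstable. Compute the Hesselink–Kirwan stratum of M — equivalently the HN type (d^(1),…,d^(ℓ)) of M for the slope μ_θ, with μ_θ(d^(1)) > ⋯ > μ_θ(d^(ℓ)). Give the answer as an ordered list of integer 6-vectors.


Interval decomposition of M: I[1,1], I[1,3], I[4,4], I[5,5], I[6,6]^3.
HN type (ℓ=5): μ^(1)=28; μ^(2)=10; μ^(3)=1; μ^(4)=-17; μ^(5)=-44

((1, 0, 0, 0, 0, 0); (0, 0, 0, 0, 0, 3); (1, 1, 1, 0, 0, 0); (0, 0, 0, 0, 1, 0); (0, 0, 0, 1, 0, 0))


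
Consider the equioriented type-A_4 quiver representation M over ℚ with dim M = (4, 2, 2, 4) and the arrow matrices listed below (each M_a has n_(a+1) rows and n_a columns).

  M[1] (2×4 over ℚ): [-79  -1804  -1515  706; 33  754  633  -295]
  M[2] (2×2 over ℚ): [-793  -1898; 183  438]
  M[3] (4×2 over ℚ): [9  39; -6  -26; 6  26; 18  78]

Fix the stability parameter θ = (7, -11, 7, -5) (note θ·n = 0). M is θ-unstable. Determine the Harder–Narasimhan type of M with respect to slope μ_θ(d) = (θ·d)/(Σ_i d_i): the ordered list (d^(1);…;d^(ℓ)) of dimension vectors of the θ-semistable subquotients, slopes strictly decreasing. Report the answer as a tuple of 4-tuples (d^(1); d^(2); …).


Via rank(M_{q-1}∘⋯∘M_p): M ≅ I[1,1]^2, I[1,2], I[1,3], I[3,4], I[4,4]^3.
μ_θ-semistable layers: μ^(1)=7; μ^(2)=1; μ^(3)=-2; μ^(4)=-5

((2, 0, 1, 0); (0, 0, 1, 1); (2, 2, 0, 0); (0, 0, 0, 3))


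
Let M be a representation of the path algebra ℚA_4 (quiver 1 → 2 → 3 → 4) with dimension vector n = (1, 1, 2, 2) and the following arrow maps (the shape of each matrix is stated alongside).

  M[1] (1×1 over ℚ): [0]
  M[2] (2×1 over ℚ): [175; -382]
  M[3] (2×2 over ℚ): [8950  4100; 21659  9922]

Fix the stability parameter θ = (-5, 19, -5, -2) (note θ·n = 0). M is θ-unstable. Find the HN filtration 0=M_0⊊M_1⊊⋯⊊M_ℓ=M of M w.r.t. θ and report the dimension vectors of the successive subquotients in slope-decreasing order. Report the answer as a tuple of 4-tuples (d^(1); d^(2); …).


Via rank(M_{q-1}∘⋯∘M_p): M ≅ I[1,1], I[2,4], I[3,3], I[4,4].
μ_θ-semistable layers: μ^(1)=4; μ^(2)=-2; μ^(3)=-5

((0, 1, 1, 1); (0, 0, 0, 1); (1, 0, 1, 0))


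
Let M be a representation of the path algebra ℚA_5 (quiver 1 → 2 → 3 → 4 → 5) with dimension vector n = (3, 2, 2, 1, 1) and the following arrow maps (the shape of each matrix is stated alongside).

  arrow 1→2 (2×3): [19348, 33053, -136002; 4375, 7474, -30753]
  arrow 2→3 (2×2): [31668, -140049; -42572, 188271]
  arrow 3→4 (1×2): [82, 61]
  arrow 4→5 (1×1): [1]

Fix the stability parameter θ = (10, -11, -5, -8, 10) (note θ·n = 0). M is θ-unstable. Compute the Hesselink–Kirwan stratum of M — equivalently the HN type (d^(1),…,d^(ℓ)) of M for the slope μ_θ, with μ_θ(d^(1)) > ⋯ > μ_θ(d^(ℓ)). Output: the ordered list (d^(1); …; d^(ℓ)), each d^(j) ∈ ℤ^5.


Via rank(M_{q-1}∘⋯∘M_p): M ≅ I[1,1], I[1,2], I[1,5], I[3,3].
μ_θ-semistable layers: μ^(1)=10; μ^(2)=-1/2; μ^(3)=-7/2; μ^(4)=-5

((1, 0, 0, 0, 1); (1, 1, 0, 0, 0); (1, 1, 1, 1, 0); (0, 0, 1, 0, 0))


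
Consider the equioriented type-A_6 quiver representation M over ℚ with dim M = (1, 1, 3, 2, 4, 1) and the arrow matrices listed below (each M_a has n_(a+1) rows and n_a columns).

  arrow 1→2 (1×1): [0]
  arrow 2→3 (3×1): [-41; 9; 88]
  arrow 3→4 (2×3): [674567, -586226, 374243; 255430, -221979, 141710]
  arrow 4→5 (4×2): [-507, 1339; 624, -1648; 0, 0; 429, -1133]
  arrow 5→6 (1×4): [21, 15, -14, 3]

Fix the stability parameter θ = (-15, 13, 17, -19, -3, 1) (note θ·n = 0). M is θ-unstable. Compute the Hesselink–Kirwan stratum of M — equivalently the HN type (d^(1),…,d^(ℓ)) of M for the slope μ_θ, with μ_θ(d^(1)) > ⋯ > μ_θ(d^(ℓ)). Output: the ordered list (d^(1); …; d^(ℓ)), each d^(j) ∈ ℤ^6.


Interval decomposition of M: I[1,1], I[2,4], I[3,3], I[3,5], I[5,5]^2, I[5,6].
HN type (ℓ=6): μ^(1)=17; μ^(2)=11/3; μ^(3)=1; μ^(4)=-5/3; μ^(5)=-3; μ^(6)=-15

((0, 0, 1, 0, 0, 0); (0, 1, 1, 1, 0, 0); (0, 0, 0, 0, 0, 1); (0, 0, 1, 1, 1, 0); (0, 0, 0, 0, 3, 0); (1, 0, 0, 0, 0, 0))


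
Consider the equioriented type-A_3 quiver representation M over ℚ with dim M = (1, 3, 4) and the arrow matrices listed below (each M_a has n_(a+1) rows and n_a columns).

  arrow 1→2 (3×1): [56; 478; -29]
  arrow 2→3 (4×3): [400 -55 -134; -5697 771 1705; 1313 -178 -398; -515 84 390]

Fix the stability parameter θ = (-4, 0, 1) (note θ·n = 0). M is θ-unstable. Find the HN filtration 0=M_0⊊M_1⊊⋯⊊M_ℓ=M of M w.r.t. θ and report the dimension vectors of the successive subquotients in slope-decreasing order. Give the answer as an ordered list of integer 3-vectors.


Via rank(M_{q-1}∘⋯∘M_p): M ≅ I[1,3], I[2,3]^2, I[3,3].
μ_θ-semistable layers: μ^(1)=1; μ^(2)=0; μ^(3)=-4

((0, 0, 4); (0, 3, 0); (1, 0, 0))


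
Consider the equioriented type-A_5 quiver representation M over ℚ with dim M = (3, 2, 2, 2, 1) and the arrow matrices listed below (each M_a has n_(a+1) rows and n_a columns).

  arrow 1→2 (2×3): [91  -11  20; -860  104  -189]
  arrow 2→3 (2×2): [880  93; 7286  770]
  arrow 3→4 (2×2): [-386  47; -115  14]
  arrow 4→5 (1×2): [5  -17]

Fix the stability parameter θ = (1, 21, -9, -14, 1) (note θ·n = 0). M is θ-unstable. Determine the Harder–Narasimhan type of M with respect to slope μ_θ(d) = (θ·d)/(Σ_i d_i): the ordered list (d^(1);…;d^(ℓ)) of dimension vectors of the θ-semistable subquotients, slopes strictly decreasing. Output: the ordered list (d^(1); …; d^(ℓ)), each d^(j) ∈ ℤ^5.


Via rank(M_{q-1}∘⋯∘M_p): M ≅ I[1,1], I[1,4], I[1,5].
μ_θ-semistable layers: μ^(1)=1; μ^(2)=-1/4

((1, 0, 0, 0, 1); (2, 2, 2, 2, 0))


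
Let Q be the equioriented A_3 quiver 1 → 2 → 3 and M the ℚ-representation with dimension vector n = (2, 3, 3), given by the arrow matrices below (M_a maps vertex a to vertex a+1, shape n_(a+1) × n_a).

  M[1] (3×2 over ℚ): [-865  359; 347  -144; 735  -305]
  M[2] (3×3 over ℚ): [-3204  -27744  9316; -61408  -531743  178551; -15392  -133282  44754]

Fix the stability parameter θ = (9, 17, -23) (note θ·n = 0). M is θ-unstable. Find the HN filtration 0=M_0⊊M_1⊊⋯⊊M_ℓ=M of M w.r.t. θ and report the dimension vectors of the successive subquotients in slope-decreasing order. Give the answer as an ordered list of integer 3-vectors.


Via rank(M_{q-1}∘⋯∘M_p): M ≅ I[1,2], I[1,3], I[2,3], I[3,3].
μ_θ-semistable layers: μ^(1)=17; μ^(2)=9; μ^(3)=1; μ^(4)=-3; μ^(5)=-23

((0, 1, 0); (1, 0, 0); (1, 1, 1); (0, 1, 1); (0, 0, 1))


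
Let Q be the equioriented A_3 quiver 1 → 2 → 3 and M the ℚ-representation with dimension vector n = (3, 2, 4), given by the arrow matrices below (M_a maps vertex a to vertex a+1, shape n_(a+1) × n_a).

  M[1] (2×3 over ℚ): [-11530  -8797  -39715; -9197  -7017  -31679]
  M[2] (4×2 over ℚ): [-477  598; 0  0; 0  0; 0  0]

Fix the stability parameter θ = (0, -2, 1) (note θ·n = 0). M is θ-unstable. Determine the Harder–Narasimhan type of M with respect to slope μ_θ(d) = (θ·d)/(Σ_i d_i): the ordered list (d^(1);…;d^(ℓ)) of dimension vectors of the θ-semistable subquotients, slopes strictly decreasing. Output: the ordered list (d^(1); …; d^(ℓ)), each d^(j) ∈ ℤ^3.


Via rank(M_{q-1}∘⋯∘M_p): M ≅ I[1,1], I[1,2], I[1,3], I[3,3]^3.
μ_θ-semistable layers: μ^(1)=1; μ^(2)=0; μ^(3)=-1

((0, 0, 4); (1, 0, 0); (2, 2, 0))


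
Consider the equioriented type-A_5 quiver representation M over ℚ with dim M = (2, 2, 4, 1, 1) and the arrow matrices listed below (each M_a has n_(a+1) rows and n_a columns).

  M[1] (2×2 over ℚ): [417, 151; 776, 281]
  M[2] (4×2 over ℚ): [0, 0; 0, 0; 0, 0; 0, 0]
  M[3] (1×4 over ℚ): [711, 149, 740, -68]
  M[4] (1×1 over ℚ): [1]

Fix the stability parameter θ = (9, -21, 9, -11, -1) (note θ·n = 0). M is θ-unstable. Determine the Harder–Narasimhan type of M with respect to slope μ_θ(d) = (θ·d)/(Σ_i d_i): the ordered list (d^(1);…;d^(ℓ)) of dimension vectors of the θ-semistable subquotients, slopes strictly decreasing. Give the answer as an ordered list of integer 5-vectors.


Barcode: M ≅ I[1,2]^2, I[3,3]^3, I[3,5]. HN layers by μ_θ (3 steps, strictly decreasing):
  μ^(1)=9; μ^(2)=-1; μ^(3)=-6

((0, 0, 3, 0, 0); (0, 0, 1, 1, 1); (2, 2, 0, 0, 0))


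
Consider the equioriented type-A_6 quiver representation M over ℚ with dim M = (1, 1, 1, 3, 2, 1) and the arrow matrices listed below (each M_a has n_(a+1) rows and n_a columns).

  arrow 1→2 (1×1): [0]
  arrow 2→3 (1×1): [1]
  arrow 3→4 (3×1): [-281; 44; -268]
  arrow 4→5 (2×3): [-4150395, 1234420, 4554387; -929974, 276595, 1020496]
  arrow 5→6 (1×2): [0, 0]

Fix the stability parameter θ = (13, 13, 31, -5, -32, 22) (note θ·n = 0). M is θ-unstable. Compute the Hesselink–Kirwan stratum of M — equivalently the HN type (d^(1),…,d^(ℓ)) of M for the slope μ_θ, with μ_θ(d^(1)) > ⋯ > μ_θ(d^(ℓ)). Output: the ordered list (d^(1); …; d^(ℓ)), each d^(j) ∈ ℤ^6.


Interval decomposition of M: I[1,1], I[2,5], I[4,4], I[4,5], I[6,6].
HN type (ℓ=5): μ^(1)=22; μ^(2)=13; μ^(3)=7/4; μ^(4)=-5; μ^(5)=-37/2

((0, 0, 0, 0, 0, 1); (1, 0, 0, 0, 0, 0); (0, 1, 1, 1, 1, 0); (0, 0, 0, 1, 0, 0); (0, 0, 0, 1, 1, 0))


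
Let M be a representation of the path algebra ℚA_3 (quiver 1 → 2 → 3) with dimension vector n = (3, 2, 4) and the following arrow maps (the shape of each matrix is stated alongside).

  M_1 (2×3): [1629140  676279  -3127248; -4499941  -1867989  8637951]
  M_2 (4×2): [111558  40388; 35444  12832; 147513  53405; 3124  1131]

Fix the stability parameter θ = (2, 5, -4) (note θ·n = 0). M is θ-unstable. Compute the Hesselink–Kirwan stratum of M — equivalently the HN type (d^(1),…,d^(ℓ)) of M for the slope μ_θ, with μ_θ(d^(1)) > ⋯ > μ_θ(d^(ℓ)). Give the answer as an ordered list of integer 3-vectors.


Interval decomposition of M: I[1,1], I[1,3]^2, I[3,3]^2.
HN type (ℓ=3): μ^(1)=2; μ^(2)=1; μ^(3)=-4

((1, 0, 0); (2, 2, 2); (0, 0, 2))


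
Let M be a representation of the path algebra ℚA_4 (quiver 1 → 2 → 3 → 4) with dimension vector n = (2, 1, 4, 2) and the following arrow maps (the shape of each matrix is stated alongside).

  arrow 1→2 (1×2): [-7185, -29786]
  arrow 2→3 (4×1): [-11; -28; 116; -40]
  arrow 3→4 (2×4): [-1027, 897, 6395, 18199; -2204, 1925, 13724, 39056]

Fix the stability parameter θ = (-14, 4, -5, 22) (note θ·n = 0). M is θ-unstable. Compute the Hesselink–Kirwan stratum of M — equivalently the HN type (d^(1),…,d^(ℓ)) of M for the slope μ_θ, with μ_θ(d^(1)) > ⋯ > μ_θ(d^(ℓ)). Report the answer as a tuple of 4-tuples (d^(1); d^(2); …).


Barcode: M ≅ I[1,1], I[1,4], I[3,3]^2, I[3,4]. HN layers by μ_θ (4 steps, strictly decreasing):
  μ^(1)=22; μ^(2)=-1/2; μ^(3)=-5; μ^(4)=-14

((0, 0, 0, 2); (0, 1, 1, 0); (0, 0, 3, 0); (2, 0, 0, 0))


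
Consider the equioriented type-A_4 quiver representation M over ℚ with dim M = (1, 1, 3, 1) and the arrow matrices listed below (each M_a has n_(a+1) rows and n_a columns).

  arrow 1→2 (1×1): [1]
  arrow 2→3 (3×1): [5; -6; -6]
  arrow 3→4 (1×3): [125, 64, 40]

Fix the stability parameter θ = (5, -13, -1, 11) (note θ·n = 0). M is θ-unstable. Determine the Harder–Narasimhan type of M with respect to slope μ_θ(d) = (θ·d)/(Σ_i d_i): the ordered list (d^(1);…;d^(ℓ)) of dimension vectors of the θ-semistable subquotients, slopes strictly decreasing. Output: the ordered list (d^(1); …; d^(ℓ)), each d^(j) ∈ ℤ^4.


Interval decomposition of M: I[1,4], I[3,3]^2.
HN type (ℓ=3): μ^(1)=11; μ^(2)=-1; μ^(3)=-4

((0, 0, 0, 1); (0, 0, 3, 0); (1, 1, 0, 0))


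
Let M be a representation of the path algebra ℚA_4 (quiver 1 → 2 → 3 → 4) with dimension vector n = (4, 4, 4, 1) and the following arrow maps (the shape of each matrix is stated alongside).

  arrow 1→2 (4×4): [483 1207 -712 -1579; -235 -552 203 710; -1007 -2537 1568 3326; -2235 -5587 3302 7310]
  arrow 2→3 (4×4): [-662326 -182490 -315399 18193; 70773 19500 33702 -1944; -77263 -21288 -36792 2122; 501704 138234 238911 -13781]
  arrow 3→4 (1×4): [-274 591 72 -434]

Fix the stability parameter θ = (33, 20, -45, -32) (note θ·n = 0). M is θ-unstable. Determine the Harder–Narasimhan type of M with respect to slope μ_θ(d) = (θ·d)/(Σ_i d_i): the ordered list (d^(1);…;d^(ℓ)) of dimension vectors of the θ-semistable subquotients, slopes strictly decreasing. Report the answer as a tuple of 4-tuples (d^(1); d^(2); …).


Interval decomposition of M: I[1,1], I[1,2]^2, I[1,4], I[2,3], I[3,3]^2.
HN type (ℓ=5): μ^(1)=33; μ^(2)=53/2; μ^(3)=-6; μ^(4)=-25/2; μ^(5)=-45

((1, 0, 0, 0); (2, 2, 0, 0); (1, 1, 1, 1); (0, 1, 1, 0); (0, 0, 2, 0))


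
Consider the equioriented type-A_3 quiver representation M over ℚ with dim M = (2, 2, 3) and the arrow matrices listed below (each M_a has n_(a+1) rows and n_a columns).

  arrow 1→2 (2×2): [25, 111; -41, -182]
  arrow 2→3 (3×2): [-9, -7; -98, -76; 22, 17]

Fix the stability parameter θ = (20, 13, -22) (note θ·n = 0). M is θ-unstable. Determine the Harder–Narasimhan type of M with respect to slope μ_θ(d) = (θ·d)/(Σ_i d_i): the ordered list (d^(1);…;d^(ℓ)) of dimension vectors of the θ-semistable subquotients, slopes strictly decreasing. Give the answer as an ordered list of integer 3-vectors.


Via rank(M_{q-1}∘⋯∘M_p): M ≅ I[1,3]^2, I[3,3].
μ_θ-semistable layers: μ^(1)=11/3; μ^(2)=-22

((2, 2, 2); (0, 0, 1))


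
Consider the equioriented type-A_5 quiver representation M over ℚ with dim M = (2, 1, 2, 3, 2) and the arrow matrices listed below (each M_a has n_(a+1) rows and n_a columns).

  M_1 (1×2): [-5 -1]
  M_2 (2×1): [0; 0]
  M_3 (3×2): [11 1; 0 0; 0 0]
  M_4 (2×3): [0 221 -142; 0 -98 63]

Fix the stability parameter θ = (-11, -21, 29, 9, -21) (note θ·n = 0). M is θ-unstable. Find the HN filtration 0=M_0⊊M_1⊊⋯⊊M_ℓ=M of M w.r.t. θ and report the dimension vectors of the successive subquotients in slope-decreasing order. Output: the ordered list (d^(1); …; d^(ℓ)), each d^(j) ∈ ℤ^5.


Interval decomposition of M: I[1,1], I[1,2], I[3,3], I[3,4], I[4,5]^2.
HN type (ℓ=5): μ^(1)=29; μ^(2)=19; μ^(3)=-6; μ^(4)=-11; μ^(5)=-16

((0, 0, 1, 0, 0); (0, 0, 1, 1, 0); (0, 0, 0, 2, 2); (1, 0, 0, 0, 0); (1, 1, 0, 0, 0))
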